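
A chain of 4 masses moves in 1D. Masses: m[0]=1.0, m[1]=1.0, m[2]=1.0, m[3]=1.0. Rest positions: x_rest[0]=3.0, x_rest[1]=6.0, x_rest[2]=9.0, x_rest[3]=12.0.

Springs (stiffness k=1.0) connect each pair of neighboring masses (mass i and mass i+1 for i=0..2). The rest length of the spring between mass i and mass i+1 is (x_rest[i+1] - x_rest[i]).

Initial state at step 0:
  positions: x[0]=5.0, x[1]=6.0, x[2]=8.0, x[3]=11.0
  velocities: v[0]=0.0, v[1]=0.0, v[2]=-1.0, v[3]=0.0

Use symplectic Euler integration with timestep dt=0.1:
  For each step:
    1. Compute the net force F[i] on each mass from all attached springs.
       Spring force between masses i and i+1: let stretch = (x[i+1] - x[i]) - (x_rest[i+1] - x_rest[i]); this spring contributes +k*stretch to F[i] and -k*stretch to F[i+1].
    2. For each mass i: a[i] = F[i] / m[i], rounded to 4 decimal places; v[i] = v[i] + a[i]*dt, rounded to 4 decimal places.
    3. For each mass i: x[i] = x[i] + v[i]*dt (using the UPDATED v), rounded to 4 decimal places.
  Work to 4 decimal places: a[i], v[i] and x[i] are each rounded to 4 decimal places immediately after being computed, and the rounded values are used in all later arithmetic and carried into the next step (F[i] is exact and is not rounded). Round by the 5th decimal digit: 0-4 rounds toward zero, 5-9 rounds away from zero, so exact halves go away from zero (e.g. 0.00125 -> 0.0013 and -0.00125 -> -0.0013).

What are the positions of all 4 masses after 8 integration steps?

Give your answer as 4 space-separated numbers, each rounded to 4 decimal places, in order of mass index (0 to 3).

Step 0: x=[5.0000 6.0000 8.0000 11.0000] v=[0.0000 0.0000 -1.0000 0.0000]
Step 1: x=[4.9800 6.0100 7.9100 11.0000] v=[-0.2000 0.1000 -0.9000 0.0000]
Step 2: x=[4.9403 6.0287 7.8319 10.9991] v=[-0.3970 0.1870 -0.7810 -0.0090]
Step 3: x=[4.8815 6.0546 7.7674 10.9965] v=[-0.5882 0.2585 -0.6446 -0.0257]
Step 4: x=[4.8044 6.0859 7.7181 10.9916] v=[-0.7709 0.3125 -0.4930 -0.0486]
Step 5: x=[4.7101 6.1207 7.6852 10.9840] v=[-0.9428 0.3476 -0.3289 -0.0760]
Step 6: x=[4.5999 6.1570 7.6697 10.9734] v=[-1.1017 0.3630 -0.1555 -0.1059]
Step 7: x=[4.4753 6.1929 7.6721 10.9598] v=[-1.2460 0.3586 0.0236 -0.1363]
Step 8: x=[4.3379 6.2264 7.6926 10.9433] v=[-1.3742 0.3348 0.2045 -0.1651]

Answer: 4.3379 6.2264 7.6926 10.9433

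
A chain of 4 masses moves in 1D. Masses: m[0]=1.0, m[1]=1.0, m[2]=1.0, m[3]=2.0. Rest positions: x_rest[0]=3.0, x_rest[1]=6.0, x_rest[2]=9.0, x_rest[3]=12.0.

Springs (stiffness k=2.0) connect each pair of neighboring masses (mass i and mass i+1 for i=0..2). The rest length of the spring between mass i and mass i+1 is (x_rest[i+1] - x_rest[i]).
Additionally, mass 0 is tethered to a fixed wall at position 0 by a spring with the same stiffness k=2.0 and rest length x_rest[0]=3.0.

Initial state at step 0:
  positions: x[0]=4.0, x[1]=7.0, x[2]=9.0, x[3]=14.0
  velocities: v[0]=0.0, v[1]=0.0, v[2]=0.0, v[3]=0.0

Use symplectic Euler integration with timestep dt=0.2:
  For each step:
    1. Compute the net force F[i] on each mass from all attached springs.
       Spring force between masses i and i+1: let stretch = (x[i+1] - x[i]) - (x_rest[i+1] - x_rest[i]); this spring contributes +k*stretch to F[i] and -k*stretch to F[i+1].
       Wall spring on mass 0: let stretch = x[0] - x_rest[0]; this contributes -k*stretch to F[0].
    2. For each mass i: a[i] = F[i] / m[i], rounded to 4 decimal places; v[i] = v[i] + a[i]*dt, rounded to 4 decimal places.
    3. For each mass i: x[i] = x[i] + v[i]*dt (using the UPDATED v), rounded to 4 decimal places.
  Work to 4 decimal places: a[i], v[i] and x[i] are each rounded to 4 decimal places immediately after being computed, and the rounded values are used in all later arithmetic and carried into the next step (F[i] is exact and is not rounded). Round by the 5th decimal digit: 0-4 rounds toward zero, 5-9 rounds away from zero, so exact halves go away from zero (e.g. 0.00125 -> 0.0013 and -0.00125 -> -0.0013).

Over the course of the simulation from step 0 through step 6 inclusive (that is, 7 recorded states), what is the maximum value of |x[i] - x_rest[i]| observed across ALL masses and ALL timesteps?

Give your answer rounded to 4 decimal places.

Step 0: x=[4.0000 7.0000 9.0000 14.0000] v=[0.0000 0.0000 0.0000 0.0000]
Step 1: x=[3.9200 6.9200 9.2400 13.9200] v=[-0.4000 -0.4000 1.2000 -0.4000]
Step 2: x=[3.7664 6.7856 9.6688 13.7728] v=[-0.7680 -0.6720 2.1440 -0.7360]
Step 3: x=[3.5530 6.6403 10.1953 13.5814] v=[-1.0669 -0.7264 2.6323 -0.9568]
Step 4: x=[3.3024 6.5324 10.7082 13.3746] v=[-1.2532 -0.5393 2.5647 -1.0340]
Step 5: x=[3.0460 6.5002 11.1004 13.1811] v=[-1.2822 -0.1610 1.9609 -0.9673]
Step 6: x=[2.8222 6.5597 11.2910 13.0244] v=[-1.1189 0.2974 0.9531 -0.7834]
Max displacement = 2.2910

Answer: 2.2910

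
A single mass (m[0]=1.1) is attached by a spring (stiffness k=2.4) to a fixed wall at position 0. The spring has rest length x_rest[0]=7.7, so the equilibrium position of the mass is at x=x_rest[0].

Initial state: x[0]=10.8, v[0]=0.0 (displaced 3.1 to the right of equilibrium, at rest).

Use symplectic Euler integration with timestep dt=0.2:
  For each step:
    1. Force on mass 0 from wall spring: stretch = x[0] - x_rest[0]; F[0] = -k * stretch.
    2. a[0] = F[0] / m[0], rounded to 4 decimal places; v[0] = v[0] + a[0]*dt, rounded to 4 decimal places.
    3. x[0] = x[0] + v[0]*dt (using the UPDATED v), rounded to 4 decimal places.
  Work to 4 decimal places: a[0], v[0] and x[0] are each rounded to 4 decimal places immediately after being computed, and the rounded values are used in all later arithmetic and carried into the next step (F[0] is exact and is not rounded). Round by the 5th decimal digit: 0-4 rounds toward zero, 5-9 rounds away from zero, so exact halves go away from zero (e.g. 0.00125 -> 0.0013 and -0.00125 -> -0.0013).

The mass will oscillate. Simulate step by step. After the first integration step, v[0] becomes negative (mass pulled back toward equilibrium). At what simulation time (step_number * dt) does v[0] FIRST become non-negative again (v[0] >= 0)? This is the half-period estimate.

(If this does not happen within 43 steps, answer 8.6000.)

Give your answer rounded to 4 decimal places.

Answer: 2.2000

Derivation:
Step 0: x=[10.8000] v=[0.0000]
Step 1: x=[10.5295] v=[-1.3527]
Step 2: x=[10.0120] v=[-2.5874]
Step 3: x=[9.2927] v=[-3.5963]
Step 4: x=[8.4344] v=[-4.2913]
Step 5: x=[7.5120] v=[-4.6118]
Step 6: x=[6.6060] v=[-4.5298]
Step 7: x=[5.7955] v=[-4.0524]
Step 8: x=[5.1512] v=[-3.2213]
Step 9: x=[4.7294] v=[-2.1091]
Step 10: x=[4.5668] v=[-0.8128]
Step 11: x=[4.6777] v=[0.5544]
First v>=0 after going negative at step 11, time=2.2000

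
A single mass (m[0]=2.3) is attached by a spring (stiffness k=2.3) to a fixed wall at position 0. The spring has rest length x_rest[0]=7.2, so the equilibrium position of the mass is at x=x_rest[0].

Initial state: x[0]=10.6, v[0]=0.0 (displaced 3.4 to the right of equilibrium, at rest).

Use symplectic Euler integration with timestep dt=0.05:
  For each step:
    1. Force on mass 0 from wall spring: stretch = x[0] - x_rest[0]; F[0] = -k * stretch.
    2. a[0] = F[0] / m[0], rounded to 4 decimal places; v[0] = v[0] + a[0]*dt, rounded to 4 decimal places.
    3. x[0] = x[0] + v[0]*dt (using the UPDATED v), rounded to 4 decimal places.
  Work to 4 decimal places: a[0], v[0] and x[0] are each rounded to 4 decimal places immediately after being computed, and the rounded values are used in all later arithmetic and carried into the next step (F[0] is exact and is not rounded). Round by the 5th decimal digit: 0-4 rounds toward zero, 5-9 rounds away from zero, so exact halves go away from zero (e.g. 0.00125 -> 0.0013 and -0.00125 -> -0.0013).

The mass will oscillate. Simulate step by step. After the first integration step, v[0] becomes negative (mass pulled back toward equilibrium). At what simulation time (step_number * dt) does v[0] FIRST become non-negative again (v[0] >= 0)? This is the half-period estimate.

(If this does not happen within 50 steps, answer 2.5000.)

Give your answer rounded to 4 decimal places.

Answer: 2.5000

Derivation:
Step 0: x=[10.6000] v=[0.0000]
Step 1: x=[10.5915] v=[-0.1700]
Step 2: x=[10.5745] v=[-0.3396]
Step 3: x=[10.5491] v=[-0.5083]
Step 4: x=[10.5153] v=[-0.6758]
Step 5: x=[10.4732] v=[-0.8416]
Step 6: x=[10.4229] v=[-1.0053]
Step 7: x=[10.3646] v=[-1.1664]
Step 8: x=[10.2984] v=[-1.3246]
Step 9: x=[10.2244] v=[-1.4795]
Step 10: x=[10.1429] v=[-1.6307]
Step 11: x=[10.0540] v=[-1.7778]
Step 12: x=[9.9580] v=[-1.9205]
Step 13: x=[9.8551] v=[-2.0584]
Step 14: x=[9.7455] v=[-2.1912]
Step 15: x=[9.6296] v=[-2.3185]
Step 16: x=[9.5076] v=[-2.4400]
Step 17: x=[9.3798] v=[-2.5554]
Step 18: x=[9.2466] v=[-2.6644]
Step 19: x=[9.1083] v=[-2.7667]
Step 20: x=[8.9652] v=[-2.8621]
Step 21: x=[8.8177] v=[-2.9504]
Step 22: x=[8.6661] v=[-3.0313]
Step 23: x=[8.5109] v=[-3.1046]
Step 24: x=[8.3524] v=[-3.1701]
Step 25: x=[8.1910] v=[-3.2277]
Step 26: x=[8.0271] v=[-3.2773]
Step 27: x=[7.8612] v=[-3.3187]
Step 28: x=[7.6936] v=[-3.3518]
Step 29: x=[7.5248] v=[-3.3765]
Step 30: x=[7.3552] v=[-3.3927]
Step 31: x=[7.1852] v=[-3.4005]
Step 32: x=[7.0152] v=[-3.3998]
Step 33: x=[6.8457] v=[-3.3906]
Step 34: x=[6.6771] v=[-3.3729]
Step 35: x=[6.5098] v=[-3.3468]
Step 36: x=[6.3442] v=[-3.3123]
Step 37: x=[6.1807] v=[-3.2695]
Step 38: x=[6.0198] v=[-3.2185]
Step 39: x=[5.8618] v=[-3.1595]
Step 40: x=[5.7072] v=[-3.0926]
Step 41: x=[5.5563] v=[-3.0180]
Step 42: x=[5.4095] v=[-2.9358]
Step 43: x=[5.2672] v=[-2.8463]
Step 44: x=[5.1297] v=[-2.7497]
Step 45: x=[4.9974] v=[-2.6462]
Step 46: x=[4.8706] v=[-2.5361]
Step 47: x=[4.7496] v=[-2.4196]
Step 48: x=[4.6347] v=[-2.2971]
Step 49: x=[4.5263] v=[-2.1688]
Step 50: x=[4.4245] v=[-2.0351]
v[0] did not become non-negative within 50 steps; using fallback time=2.5000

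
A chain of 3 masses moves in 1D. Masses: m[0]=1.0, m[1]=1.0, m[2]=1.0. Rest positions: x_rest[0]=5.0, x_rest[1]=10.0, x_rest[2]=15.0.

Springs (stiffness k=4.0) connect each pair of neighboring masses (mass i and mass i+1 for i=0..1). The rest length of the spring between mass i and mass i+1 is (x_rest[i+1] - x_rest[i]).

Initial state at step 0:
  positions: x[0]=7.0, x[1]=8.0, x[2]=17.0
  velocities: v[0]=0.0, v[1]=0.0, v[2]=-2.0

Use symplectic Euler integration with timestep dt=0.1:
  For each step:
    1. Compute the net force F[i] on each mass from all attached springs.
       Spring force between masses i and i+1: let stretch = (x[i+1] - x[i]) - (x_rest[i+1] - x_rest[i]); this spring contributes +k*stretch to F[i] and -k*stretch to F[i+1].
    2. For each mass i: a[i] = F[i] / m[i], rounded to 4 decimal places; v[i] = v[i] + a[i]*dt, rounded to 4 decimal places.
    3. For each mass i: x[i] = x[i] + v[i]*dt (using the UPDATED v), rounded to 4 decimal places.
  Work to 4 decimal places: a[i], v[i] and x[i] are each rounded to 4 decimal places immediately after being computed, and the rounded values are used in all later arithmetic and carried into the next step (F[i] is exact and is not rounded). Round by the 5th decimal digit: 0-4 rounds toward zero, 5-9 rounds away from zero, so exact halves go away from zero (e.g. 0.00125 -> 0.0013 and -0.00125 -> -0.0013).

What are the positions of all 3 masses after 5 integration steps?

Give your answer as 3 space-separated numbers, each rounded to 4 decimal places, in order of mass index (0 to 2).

Step 0: x=[7.0000 8.0000 17.0000] v=[0.0000 0.0000 -2.0000]
Step 1: x=[6.8400 8.3200 16.6400] v=[-1.6000 3.2000 -3.6000]
Step 2: x=[6.5392 8.9136 16.1472] v=[-3.0080 5.9360 -4.9280]
Step 3: x=[6.1334 9.7016 15.5651] v=[-4.0582 7.8797 -5.8214]
Step 4: x=[5.6703 10.5814 14.9484] v=[-4.6309 8.7978 -6.1668]
Step 5: x=[5.2037 11.4394 14.3570] v=[-4.6665 8.5802 -5.9136]

Answer: 5.2037 11.4394 14.3570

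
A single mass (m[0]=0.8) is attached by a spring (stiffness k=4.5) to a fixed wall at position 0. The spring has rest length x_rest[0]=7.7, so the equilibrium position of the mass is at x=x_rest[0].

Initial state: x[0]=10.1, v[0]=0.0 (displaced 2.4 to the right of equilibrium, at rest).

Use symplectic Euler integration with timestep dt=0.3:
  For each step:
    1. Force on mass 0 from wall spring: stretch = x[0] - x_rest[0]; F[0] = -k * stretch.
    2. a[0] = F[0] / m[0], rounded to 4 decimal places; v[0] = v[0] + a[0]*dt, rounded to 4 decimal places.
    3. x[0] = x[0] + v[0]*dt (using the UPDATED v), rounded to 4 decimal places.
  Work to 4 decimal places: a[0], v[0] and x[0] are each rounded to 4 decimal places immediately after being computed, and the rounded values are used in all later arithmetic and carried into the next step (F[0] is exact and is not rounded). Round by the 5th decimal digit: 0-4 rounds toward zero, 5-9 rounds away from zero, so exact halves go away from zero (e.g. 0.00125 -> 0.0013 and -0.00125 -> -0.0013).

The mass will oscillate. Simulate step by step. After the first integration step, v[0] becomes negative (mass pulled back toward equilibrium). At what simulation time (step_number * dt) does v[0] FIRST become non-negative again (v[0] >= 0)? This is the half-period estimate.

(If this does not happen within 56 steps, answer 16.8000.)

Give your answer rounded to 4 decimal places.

Step 0: x=[10.1000] v=[0.0000]
Step 1: x=[8.8850] v=[-4.0500]
Step 2: x=[7.0701] v=[-6.0497]
Step 3: x=[5.5741] v=[-4.9867]
Step 4: x=[5.1543] v=[-1.3992]
Step 5: x=[6.0233] v=[2.8967]
First v>=0 after going negative at step 5, time=1.5000

Answer: 1.5000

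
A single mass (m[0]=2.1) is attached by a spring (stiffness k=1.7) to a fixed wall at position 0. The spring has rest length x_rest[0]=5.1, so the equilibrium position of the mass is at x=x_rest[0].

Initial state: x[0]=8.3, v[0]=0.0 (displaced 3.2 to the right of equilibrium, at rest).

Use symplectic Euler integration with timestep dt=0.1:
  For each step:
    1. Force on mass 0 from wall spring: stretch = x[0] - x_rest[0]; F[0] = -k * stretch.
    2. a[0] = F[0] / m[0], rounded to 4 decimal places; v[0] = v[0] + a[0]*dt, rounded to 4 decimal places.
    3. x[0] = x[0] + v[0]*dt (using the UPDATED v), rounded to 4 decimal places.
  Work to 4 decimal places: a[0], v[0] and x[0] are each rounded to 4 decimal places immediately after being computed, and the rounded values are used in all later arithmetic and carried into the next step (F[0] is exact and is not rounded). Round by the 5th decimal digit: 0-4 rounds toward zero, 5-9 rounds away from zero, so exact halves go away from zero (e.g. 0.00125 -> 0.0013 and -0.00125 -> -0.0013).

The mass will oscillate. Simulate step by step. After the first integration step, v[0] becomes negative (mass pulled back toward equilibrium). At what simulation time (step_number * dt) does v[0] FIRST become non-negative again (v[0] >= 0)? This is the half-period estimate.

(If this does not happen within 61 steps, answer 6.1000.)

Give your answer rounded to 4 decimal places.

Step 0: x=[8.3000] v=[0.0000]
Step 1: x=[8.2741] v=[-0.2591]
Step 2: x=[8.2225] v=[-0.5161]
Step 3: x=[8.1456] v=[-0.7689]
Step 4: x=[8.0441] v=[-1.0155]
Step 5: x=[7.9187] v=[-1.2538]
Step 6: x=[7.7705] v=[-1.4820]
Step 7: x=[7.6007] v=[-1.6982]
Step 8: x=[7.4106] v=[-1.9006]
Step 9: x=[7.2018] v=[-2.0877]
Step 10: x=[6.9760] v=[-2.2579]
Step 11: x=[6.7350] v=[-2.4098]
Step 12: x=[6.4808] v=[-2.5422]
Step 13: x=[6.2154] v=[-2.6540]
Step 14: x=[5.9410] v=[-2.7443]
Step 15: x=[5.6598] v=[-2.8124]
Step 16: x=[5.3740] v=[-2.8577]
Step 17: x=[5.0860] v=[-2.8799]
Step 18: x=[4.7981] v=[-2.8788]
Step 19: x=[4.5127] v=[-2.8544]
Step 20: x=[4.2320] v=[-2.8069]
Step 21: x=[3.9583] v=[-2.7366]
Step 22: x=[3.6939] v=[-2.6442]
Step 23: x=[3.4409] v=[-2.5304]
Step 24: x=[3.2013] v=[-2.3961]
Step 25: x=[2.9771] v=[-2.2424]
Step 26: x=[2.7700] v=[-2.0706]
Step 27: x=[2.5818] v=[-1.8820]
Step 28: x=[2.4140] v=[-1.6782]
Step 29: x=[2.2679] v=[-1.4608]
Step 30: x=[2.1448] v=[-1.2315]
Step 31: x=[2.0456] v=[-0.9923]
Step 32: x=[1.9711] v=[-0.7450]
Step 33: x=[1.9219] v=[-0.4917]
Step 34: x=[1.8985] v=[-0.2344]
Step 35: x=[1.9010] v=[0.0248]
First v>=0 after going negative at step 35, time=3.5000

Answer: 3.5000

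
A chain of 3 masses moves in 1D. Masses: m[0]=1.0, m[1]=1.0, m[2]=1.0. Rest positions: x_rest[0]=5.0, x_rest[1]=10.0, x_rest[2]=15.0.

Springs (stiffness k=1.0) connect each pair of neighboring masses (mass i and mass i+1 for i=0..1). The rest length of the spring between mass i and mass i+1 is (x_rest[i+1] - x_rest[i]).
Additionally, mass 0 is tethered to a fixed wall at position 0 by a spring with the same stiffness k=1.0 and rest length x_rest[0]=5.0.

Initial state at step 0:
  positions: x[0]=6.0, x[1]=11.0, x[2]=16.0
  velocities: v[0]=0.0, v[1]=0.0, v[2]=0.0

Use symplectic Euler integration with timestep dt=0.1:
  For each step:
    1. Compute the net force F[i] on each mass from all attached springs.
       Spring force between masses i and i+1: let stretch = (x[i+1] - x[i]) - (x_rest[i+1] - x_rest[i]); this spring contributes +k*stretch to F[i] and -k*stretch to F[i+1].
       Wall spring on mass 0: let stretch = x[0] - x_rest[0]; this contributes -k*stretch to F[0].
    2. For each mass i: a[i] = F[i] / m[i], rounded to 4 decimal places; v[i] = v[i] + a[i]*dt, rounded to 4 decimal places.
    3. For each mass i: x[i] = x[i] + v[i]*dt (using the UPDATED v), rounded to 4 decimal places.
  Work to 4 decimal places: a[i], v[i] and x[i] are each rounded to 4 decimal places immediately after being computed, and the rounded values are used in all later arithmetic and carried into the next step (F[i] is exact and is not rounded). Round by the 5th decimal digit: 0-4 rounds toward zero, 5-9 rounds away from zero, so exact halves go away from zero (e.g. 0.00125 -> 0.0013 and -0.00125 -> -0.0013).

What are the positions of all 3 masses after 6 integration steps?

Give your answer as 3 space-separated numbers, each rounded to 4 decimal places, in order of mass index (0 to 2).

Step 0: x=[6.0000 11.0000 16.0000] v=[0.0000 0.0000 0.0000]
Step 1: x=[5.9900 11.0000 16.0000] v=[-0.1000 0.0000 0.0000]
Step 2: x=[5.9702 10.9999 16.0000] v=[-0.1980 -0.0010 0.0000]
Step 3: x=[5.9410 10.9995 16.0000] v=[-0.2921 -0.0040 0.0000]
Step 4: x=[5.9030 10.9985 16.0000] v=[-0.3804 -0.0098 -0.0001]
Step 5: x=[5.8569 10.9966 16.0000] v=[-0.4612 -0.0192 -0.0003]
Step 6: x=[5.8036 10.9933 15.9999] v=[-0.5329 -0.0328 -0.0006]

Answer: 5.8036 10.9933 15.9999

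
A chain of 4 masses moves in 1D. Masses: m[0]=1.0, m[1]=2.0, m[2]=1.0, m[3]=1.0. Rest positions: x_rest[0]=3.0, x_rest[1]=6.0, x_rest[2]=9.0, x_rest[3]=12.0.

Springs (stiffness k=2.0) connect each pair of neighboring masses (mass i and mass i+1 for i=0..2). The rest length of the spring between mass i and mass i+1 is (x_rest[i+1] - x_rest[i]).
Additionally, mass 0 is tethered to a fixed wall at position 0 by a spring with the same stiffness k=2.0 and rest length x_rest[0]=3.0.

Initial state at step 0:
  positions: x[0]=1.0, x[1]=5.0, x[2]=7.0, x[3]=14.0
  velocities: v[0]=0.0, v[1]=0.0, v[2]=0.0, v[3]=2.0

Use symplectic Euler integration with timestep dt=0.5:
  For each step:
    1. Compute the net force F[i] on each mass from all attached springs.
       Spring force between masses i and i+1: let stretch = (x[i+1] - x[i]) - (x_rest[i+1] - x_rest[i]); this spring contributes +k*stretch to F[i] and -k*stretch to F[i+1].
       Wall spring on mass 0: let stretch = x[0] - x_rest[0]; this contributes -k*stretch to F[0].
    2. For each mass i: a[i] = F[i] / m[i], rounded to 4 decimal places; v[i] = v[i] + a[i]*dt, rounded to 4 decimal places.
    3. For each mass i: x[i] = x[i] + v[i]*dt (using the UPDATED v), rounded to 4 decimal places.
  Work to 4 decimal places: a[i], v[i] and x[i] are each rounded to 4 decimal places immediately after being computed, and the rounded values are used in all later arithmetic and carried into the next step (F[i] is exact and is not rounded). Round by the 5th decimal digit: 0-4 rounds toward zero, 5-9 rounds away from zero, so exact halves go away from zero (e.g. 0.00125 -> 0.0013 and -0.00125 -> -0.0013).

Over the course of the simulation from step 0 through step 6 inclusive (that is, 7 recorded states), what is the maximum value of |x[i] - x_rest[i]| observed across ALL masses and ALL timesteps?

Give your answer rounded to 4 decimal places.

Answer: 2.6719

Derivation:
Step 0: x=[1.0000 5.0000 7.0000 14.0000] v=[0.0000 0.0000 0.0000 2.0000]
Step 1: x=[2.5000 4.5000 9.5000 13.0000] v=[3.0000 -1.0000 5.0000 -2.0000]
Step 2: x=[3.7500 4.7500 11.2500 11.7500] v=[2.5000 0.5000 3.5000 -2.5000]
Step 3: x=[3.6250 6.3750 10.0000 11.7500] v=[-0.2500 3.2500 -2.5000 0.0000]
Step 4: x=[3.0625 8.2188 7.8125 12.3750] v=[-1.1250 3.6875 -4.3750 1.2500]
Step 5: x=[3.5469 8.6719 8.1094 12.2188] v=[0.9688 0.9062 0.5938 -0.3125]
Step 6: x=[4.8204 7.7031 10.7423 11.5079] v=[2.5469 -1.9376 5.2657 -1.4219]
Max displacement = 2.6719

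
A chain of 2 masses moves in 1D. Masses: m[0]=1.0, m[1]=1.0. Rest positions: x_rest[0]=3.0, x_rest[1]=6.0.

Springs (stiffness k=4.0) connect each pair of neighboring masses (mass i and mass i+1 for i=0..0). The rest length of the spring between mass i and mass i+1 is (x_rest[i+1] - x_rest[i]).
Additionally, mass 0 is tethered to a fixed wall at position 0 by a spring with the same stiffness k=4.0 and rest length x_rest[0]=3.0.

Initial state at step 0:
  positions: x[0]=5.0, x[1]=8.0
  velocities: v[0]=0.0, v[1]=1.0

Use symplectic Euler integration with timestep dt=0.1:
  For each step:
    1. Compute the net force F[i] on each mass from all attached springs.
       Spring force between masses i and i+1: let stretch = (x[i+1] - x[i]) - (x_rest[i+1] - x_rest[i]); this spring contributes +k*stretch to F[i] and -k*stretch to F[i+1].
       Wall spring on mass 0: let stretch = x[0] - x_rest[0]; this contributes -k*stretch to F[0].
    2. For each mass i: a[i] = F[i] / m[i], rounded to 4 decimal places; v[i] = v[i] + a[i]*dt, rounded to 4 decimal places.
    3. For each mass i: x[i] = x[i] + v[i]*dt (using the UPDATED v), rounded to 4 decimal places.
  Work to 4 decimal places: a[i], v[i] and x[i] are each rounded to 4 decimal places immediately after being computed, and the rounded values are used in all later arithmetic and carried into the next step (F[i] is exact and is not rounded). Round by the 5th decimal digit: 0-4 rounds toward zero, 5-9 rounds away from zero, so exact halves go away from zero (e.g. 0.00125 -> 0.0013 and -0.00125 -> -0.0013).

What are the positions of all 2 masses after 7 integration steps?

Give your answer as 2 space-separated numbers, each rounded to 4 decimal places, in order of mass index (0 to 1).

Answer: 3.6119 8.1836

Derivation:
Step 0: x=[5.0000 8.0000] v=[0.0000 1.0000]
Step 1: x=[4.9200 8.1000] v=[-0.8000 1.0000]
Step 2: x=[4.7704 8.1928] v=[-1.4960 0.9280]
Step 3: x=[4.5669 8.2687] v=[-2.0352 0.7590]
Step 4: x=[4.3288 8.3165] v=[-2.3812 0.4783]
Step 5: x=[4.0770 8.3248] v=[-2.5176 0.0832]
Step 6: x=[3.8321 8.2832] v=[-2.4493 -0.4159]
Step 7: x=[3.6119 8.1836] v=[-2.2017 -0.9963]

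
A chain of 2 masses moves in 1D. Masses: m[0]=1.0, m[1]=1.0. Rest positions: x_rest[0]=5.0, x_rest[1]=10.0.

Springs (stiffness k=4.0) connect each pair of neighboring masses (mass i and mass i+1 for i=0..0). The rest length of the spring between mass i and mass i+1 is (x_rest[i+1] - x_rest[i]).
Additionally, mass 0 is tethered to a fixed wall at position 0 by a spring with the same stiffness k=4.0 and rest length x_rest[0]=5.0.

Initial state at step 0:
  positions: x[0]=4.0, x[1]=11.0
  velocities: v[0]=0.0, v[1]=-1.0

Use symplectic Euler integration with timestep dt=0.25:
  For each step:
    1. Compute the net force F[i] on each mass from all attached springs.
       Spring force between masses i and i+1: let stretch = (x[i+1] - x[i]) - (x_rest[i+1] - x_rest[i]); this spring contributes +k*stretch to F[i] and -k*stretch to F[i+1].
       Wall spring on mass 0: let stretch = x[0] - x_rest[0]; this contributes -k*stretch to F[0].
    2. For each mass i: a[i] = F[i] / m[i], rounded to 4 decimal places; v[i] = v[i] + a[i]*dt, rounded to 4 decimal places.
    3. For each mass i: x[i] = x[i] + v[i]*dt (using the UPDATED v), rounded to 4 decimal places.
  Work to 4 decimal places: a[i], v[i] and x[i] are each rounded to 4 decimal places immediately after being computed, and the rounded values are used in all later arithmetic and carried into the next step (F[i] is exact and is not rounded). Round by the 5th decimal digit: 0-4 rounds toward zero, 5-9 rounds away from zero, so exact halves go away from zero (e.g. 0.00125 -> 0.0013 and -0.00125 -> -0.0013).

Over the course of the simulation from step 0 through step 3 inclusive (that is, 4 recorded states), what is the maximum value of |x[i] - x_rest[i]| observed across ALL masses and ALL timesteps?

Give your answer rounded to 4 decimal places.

Answer: 1.1719

Derivation:
Step 0: x=[4.0000 11.0000] v=[0.0000 -1.0000]
Step 1: x=[4.7500 10.2500] v=[3.0000 -3.0000]
Step 2: x=[5.6875 9.3750] v=[3.7500 -3.5000]
Step 3: x=[6.1250 8.8281] v=[1.7500 -2.1875]
Max displacement = 1.1719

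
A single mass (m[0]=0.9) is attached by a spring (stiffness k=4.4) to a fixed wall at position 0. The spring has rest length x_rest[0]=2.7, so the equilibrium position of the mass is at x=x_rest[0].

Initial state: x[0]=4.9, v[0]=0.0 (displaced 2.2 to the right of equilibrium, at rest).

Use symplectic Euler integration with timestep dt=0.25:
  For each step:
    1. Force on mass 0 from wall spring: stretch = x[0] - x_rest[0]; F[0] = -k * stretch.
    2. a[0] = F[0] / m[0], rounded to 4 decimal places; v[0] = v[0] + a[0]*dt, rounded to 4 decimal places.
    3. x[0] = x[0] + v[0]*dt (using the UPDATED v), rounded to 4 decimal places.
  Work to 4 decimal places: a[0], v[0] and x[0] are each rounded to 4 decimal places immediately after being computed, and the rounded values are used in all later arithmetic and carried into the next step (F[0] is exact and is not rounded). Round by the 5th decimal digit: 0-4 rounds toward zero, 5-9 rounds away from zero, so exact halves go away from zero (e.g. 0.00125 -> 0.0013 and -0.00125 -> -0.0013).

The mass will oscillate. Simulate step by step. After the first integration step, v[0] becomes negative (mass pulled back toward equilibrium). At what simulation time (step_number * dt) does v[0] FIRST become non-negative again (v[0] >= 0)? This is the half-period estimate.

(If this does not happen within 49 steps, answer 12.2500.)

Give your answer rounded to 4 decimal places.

Answer: 1.5000

Derivation:
Step 0: x=[4.9000] v=[0.0000]
Step 1: x=[4.2278] v=[-2.6889]
Step 2: x=[3.0888] v=[-4.5562]
Step 3: x=[1.8310] v=[-5.0314]
Step 4: x=[0.8387] v=[-3.9693]
Step 5: x=[0.4151] v=[-1.6944]
Step 6: x=[0.6897] v=[1.0983]
First v>=0 after going negative at step 6, time=1.5000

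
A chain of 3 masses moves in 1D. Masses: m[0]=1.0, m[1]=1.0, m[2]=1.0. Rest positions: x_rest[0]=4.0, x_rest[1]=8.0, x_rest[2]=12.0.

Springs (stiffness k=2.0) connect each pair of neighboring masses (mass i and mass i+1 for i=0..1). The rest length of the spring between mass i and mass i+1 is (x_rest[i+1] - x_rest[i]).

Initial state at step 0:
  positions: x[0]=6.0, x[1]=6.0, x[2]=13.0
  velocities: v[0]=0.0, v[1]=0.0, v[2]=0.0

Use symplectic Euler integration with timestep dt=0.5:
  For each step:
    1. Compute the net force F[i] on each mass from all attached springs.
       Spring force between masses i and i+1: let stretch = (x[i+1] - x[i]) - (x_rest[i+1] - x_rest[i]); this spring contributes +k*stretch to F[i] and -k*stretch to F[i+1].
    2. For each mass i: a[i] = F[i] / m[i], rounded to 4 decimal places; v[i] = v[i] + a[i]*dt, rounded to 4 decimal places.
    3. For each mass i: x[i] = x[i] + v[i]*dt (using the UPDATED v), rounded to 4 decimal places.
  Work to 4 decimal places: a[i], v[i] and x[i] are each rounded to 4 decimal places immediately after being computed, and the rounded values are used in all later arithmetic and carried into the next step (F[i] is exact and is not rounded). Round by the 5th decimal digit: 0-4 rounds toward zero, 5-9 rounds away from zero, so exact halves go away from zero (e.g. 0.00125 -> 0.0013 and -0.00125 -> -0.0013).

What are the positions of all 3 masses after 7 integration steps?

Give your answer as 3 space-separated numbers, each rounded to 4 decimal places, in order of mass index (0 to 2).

Answer: 3.3595 10.9766 10.6642

Derivation:
Step 0: x=[6.0000 6.0000 13.0000] v=[0.0000 0.0000 0.0000]
Step 1: x=[4.0000 9.5000 11.5000] v=[-4.0000 7.0000 -3.0000]
Step 2: x=[2.7500 11.2500 11.0000] v=[-2.5000 3.5000 -1.0000]
Step 3: x=[3.7500 8.6250 12.6250] v=[2.0000 -5.2500 3.2500]
Step 4: x=[5.1875 5.5625 14.2500] v=[2.8750 -6.1250 3.2500]
Step 5: x=[4.8125 6.6563 13.5313] v=[-0.7500 2.1875 -1.4375]
Step 6: x=[3.3594 10.2657 11.3751] v=[-2.9062 7.2187 -4.3125]
Step 7: x=[3.3595 10.9766 10.6642] v=[0.0001 1.4218 -1.4219]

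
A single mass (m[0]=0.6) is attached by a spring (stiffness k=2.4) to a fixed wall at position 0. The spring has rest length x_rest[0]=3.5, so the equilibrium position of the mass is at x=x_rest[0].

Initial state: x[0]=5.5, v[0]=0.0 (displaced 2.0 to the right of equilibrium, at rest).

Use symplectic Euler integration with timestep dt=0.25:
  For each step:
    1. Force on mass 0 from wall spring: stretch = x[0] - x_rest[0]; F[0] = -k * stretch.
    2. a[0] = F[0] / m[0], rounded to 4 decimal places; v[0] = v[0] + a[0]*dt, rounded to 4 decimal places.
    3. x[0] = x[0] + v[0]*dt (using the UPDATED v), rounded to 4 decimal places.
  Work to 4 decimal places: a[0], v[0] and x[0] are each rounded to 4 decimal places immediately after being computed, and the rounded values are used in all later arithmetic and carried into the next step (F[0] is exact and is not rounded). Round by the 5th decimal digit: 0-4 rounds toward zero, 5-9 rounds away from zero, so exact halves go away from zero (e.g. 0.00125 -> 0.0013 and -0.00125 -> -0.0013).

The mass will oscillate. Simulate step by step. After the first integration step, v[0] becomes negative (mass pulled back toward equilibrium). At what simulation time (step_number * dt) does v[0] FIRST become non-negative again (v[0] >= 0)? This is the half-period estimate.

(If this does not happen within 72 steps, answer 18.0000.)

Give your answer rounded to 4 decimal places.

Step 0: x=[5.5000] v=[0.0000]
Step 1: x=[5.0000] v=[-2.0000]
Step 2: x=[4.1250] v=[-3.5000]
Step 3: x=[3.0938] v=[-4.1250]
Step 4: x=[2.1641] v=[-3.7188]
Step 5: x=[1.5684] v=[-2.3829]
Step 6: x=[1.4556] v=[-0.4513]
Step 7: x=[1.8539] v=[1.5931]
First v>=0 after going negative at step 7, time=1.7500

Answer: 1.7500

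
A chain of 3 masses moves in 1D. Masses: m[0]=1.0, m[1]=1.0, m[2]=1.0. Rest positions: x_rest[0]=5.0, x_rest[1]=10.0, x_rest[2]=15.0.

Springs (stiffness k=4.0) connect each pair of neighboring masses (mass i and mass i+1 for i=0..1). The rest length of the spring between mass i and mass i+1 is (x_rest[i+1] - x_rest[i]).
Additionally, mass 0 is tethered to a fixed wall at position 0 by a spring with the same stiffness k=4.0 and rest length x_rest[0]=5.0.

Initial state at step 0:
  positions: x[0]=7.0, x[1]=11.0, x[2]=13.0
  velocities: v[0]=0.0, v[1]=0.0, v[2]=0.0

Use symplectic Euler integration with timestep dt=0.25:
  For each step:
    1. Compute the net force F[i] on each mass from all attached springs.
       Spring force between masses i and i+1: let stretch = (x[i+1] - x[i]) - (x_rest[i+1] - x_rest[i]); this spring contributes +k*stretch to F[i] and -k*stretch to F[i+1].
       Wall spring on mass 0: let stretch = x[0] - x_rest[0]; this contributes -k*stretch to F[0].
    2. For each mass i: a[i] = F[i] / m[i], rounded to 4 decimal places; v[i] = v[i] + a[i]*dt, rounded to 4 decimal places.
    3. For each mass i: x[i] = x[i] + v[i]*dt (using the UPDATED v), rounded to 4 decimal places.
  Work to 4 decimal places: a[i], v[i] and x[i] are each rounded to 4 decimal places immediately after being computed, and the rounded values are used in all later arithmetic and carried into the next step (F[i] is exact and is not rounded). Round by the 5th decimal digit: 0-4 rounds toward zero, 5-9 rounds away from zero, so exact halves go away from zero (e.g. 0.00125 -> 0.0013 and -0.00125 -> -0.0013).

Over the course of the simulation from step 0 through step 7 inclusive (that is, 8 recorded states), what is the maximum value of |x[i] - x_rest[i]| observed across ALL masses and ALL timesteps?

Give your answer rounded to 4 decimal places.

Answer: 2.2607

Derivation:
Step 0: x=[7.0000 11.0000 13.0000] v=[0.0000 0.0000 0.0000]
Step 1: x=[6.2500 10.5000 13.7500] v=[-3.0000 -2.0000 3.0000]
Step 2: x=[5.0000 9.7500 14.9375] v=[-5.0000 -3.0000 4.7500]
Step 3: x=[3.6875 9.1094 16.0781] v=[-5.2500 -2.5625 4.5625]
Step 4: x=[2.8086 8.8555 16.7266] v=[-3.5156 -1.0157 2.5938]
Step 5: x=[2.7393 9.0576 16.6573] v=[-0.2773 0.8085 -0.2773]
Step 6: x=[3.5647 9.5801 15.9381] v=[3.3017 2.0899 -2.8770]
Step 7: x=[5.0028 10.1882 14.8794] v=[5.7524 2.4325 -4.2350]
Max displacement = 2.2607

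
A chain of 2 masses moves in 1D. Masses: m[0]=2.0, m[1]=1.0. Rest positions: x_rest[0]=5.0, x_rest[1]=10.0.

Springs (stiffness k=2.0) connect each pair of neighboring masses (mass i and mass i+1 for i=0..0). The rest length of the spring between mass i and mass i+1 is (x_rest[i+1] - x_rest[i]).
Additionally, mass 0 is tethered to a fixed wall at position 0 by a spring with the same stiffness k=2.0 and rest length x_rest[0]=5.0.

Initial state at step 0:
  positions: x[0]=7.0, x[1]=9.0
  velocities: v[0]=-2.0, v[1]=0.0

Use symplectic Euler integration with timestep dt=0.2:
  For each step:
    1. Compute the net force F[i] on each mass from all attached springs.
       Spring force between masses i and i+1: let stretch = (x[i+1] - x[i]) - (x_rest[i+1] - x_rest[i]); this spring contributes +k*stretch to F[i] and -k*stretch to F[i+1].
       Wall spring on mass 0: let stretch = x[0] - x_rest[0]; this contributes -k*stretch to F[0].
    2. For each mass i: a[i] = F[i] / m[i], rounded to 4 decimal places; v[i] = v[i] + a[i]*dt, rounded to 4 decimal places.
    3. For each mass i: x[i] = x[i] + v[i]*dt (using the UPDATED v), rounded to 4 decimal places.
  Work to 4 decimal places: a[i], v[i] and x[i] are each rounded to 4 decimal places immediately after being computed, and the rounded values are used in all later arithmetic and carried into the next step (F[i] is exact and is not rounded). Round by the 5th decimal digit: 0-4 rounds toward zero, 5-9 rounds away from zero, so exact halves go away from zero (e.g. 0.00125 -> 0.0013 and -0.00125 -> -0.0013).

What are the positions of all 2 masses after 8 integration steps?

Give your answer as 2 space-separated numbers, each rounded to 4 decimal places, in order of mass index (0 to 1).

Step 0: x=[7.0000 9.0000] v=[-2.0000 0.0000]
Step 1: x=[6.4000 9.2400] v=[-3.0000 1.2000]
Step 2: x=[5.6576 9.6528] v=[-3.7120 2.0640]
Step 3: x=[4.8487 10.1460] v=[-4.0445 2.4659]
Step 4: x=[4.0577 10.6154] v=[-3.9548 2.3470]
Step 5: x=[3.3667 10.9602] v=[-3.4548 1.7239]
Step 6: x=[2.8448 11.0975] v=[-2.6094 0.6865]
Step 7: x=[2.5392 10.9746] v=[-1.5278 -0.6146]
Step 8: x=[2.4695 10.5768] v=[-0.3486 -1.9888]

Answer: 2.4695 10.5768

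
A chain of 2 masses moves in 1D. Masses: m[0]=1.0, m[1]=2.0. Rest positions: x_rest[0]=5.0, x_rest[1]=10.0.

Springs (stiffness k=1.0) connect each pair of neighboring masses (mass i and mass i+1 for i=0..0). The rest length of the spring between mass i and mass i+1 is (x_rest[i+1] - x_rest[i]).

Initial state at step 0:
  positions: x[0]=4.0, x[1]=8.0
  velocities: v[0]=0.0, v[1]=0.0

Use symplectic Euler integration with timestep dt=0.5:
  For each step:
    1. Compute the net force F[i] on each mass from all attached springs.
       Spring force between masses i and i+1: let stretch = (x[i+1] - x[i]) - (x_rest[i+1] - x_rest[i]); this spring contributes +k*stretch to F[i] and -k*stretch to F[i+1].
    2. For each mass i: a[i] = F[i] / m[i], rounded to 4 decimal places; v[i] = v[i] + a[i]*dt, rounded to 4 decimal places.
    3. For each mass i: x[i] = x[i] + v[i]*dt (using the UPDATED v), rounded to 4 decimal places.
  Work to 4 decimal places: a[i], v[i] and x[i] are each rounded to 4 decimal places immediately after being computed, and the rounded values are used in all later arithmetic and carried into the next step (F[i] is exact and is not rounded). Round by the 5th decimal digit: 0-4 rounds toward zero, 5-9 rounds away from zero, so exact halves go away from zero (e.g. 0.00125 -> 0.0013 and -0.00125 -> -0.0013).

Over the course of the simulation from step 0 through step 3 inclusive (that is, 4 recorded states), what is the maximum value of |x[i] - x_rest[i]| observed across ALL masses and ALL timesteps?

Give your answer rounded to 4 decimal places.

Answer: 2.0663

Derivation:
Step 0: x=[4.0000 8.0000] v=[0.0000 0.0000]
Step 1: x=[3.7500 8.1250] v=[-0.5000 0.2500]
Step 2: x=[3.3438 8.3282] v=[-0.8125 0.4063]
Step 3: x=[2.9337 8.5333] v=[-0.8203 0.4102]
Max displacement = 2.0663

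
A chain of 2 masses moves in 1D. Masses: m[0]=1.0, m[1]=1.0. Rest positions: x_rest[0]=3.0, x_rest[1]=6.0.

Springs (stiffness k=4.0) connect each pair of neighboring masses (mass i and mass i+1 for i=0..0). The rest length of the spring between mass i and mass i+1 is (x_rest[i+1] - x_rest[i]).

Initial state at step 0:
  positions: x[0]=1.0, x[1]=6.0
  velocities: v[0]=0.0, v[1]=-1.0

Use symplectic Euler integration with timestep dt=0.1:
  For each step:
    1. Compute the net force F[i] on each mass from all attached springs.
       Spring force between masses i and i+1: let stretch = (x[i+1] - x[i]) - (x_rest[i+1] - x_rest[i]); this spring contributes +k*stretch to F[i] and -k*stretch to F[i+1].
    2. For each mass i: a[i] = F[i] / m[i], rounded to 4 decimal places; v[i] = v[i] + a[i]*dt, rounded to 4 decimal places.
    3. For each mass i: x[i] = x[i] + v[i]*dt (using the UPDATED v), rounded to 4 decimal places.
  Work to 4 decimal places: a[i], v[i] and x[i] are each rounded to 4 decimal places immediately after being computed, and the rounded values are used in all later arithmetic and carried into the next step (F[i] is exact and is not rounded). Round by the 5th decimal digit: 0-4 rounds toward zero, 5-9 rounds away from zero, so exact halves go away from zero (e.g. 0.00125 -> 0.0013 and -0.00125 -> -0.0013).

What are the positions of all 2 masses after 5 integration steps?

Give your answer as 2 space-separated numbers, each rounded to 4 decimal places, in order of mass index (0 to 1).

Answer: 1.9165 4.5835

Derivation:
Step 0: x=[1.0000 6.0000] v=[0.0000 -1.0000]
Step 1: x=[1.0800 5.8200] v=[0.8000 -1.8000]
Step 2: x=[1.2296 5.5704] v=[1.4960 -2.4960]
Step 3: x=[1.4328 5.2672] v=[2.0323 -3.0323]
Step 4: x=[1.6694 4.9306] v=[2.3661 -3.3661]
Step 5: x=[1.9165 4.5835] v=[2.4706 -3.4706]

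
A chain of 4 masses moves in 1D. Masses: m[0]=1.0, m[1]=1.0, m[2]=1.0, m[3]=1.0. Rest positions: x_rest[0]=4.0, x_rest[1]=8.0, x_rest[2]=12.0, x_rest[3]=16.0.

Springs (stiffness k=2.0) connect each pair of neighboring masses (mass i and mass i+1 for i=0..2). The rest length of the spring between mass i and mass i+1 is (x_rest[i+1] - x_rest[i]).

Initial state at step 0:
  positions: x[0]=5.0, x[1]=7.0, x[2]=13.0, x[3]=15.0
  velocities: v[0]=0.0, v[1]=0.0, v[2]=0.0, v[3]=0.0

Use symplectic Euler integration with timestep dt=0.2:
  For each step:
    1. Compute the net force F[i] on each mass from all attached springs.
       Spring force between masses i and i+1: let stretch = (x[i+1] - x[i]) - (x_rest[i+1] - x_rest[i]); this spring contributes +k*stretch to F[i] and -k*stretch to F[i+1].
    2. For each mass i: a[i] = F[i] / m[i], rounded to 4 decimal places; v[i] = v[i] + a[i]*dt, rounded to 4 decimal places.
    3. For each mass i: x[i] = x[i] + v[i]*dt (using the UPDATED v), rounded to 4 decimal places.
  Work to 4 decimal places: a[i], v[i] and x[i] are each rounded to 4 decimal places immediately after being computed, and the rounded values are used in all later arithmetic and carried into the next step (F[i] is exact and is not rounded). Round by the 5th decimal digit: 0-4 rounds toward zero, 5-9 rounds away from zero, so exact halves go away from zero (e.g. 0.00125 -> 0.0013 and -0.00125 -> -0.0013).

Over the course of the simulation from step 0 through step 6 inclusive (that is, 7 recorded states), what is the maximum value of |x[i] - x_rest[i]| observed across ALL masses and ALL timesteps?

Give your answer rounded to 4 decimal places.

Answer: 1.2935

Derivation:
Step 0: x=[5.0000 7.0000 13.0000 15.0000] v=[0.0000 0.0000 0.0000 0.0000]
Step 1: x=[4.8400 7.3200 12.6800 15.1600] v=[-0.8000 1.6000 -1.6000 0.8000]
Step 2: x=[4.5584 7.8704 12.1296 15.4416] v=[-1.4080 2.7520 -2.7520 1.4080]
Step 3: x=[4.2218 8.4966 11.5034 15.7782] v=[-1.6832 3.1309 -3.1309 1.6832]
Step 4: x=[3.9071 9.0213 10.9787 16.0929] v=[-1.5733 2.6237 -2.6237 1.5733]
Step 5: x=[3.6816 9.2935 10.7065 16.3184] v=[-1.1276 1.3610 -1.3610 1.1276]
Step 6: x=[3.5850 9.2298 10.7702 16.4150] v=[-0.4828 -0.3186 0.3186 0.4828]
Max displacement = 1.2935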